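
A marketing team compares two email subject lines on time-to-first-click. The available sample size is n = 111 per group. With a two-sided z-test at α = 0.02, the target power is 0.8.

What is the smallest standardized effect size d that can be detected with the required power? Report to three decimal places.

d ≈ 0.425

Need Φ(δ − 2.326) = 0.8, so δ = 2.326 + 0.842 = 3.168.
(The second rejection-region term Φ(−δ − z_{α/2}) is negligible and dropped.)
δ = d·√(n/2) ⇒ d = δ/√(n/2) = 3.168/√(111/2) = 0.4252.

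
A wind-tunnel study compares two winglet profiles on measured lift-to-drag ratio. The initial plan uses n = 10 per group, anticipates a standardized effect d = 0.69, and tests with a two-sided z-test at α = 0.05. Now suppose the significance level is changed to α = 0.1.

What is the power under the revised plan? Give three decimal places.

δ = d·√(n/2) = 0.69 × √(10/2) = 1.5429 (unchanged). New critical value: z_{0.05} = 1.645.
Revised power = Φ(δ − 1.645) + Φ(−δ − 1.645) = Φ(-0.102) + Φ(-3.188) = 0.4594 + 0.0007 = 0.4601.

Power ≈ 0.460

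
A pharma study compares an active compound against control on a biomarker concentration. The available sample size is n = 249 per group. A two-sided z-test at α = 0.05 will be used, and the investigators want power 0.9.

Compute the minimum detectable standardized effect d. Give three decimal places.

d ≈ 0.291

Need Φ(δ − 1.960) = 0.9, so δ = 1.960 + 1.282 = 3.242.
(The second rejection-region term Φ(−δ − z_{α/2}) is negligible and dropped.)
δ = d·√(n/2) ⇒ d = δ/√(n/2) = 3.242/√(249/2) = 0.2905.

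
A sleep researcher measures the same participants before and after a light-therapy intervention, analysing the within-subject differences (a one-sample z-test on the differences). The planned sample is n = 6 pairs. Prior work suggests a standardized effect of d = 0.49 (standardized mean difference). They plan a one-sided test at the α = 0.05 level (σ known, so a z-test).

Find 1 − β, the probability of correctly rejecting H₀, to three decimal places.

Noncentrality parameter: δ = d·√n = 0.49 × √6 = 1.2002
Critical value for a one-sided test at α = 0.05: z_α = 1.645.
Power = P(Z > 1.645 − δ) = Φ(-0.445) = 0.3283.

Power ≈ 0.328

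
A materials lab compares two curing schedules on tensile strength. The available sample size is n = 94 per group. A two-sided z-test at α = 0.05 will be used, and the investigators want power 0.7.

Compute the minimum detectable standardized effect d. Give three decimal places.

Required noncentrality: δ = z_{0.025} + z_{0.30} = 1.960 + 0.524 = 2.484.
(Lower-tail contribution to power is negligible for δ > 0.)
δ = d·√(n/2) ⇒ d = δ/√(n/2) = 2.484/√(94/2) = 0.3624.

d ≈ 0.362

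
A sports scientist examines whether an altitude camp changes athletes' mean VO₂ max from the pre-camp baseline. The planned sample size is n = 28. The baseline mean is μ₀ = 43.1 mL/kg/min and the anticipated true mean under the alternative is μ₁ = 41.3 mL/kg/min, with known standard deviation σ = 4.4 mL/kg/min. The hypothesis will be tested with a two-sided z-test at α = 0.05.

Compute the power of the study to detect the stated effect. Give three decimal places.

Power ≈ 0.581

Standardized effect: d = |μ₁ − μ₀| / σ = |41.3 − 43.1| / 4.4 = 0.4091
Noncentrality parameter: δ = d·√n = 0.4091 × √28 = 2.1647
Critical value for a two-sided test at α = 0.05: z_{α/2} = 1.960.
Power = Φ(δ − 1.960) + Φ(−δ − 1.960) = Φ(0.205) + Φ(-4.125) = 0.5811 + 0.0000 = 0.5811.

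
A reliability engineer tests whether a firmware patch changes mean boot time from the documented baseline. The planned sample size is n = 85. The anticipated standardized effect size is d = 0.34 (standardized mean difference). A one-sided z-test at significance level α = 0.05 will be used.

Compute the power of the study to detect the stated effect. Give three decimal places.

Power ≈ 0.932

Noncentrality parameter: δ = d·√n = 0.34 × √85 = 3.1346
One-sided α = 0.05 → critical value z_{0.05} = 1.645.
Power = P(Z > 1.645 − δ) = Φ(1.490) = 0.9319.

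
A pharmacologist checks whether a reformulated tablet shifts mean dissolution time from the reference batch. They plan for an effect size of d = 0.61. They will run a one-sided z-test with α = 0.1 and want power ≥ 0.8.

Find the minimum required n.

For power 0.8 need Φ(δ − z_{0.1}) = 0.8, so δ = z_{0.1} + z_{0.20} = 1.282 + 0.842 = 2.123.
δ = d·√n ⇒ n = (δ/d)² = (2.123 / 0.61)² = 12.11.
Rounding up, n = 13.

n = 13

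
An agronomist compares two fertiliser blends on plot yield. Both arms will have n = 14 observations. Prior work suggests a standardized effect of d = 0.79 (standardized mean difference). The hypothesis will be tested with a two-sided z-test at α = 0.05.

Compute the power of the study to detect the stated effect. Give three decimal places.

Noncentrality parameter: δ = d·√(n/2) = 0.79 × √(14/2) = 2.0901
Critical value for a two-sided test at α = 0.05: z_{α/2} = 1.960.
Power = Φ(δ − 1.960) + Φ(−δ − 1.960) = Φ(0.130) + Φ(-4.050) = 0.5518 + 0.0000 = 0.5518.

Power ≈ 0.552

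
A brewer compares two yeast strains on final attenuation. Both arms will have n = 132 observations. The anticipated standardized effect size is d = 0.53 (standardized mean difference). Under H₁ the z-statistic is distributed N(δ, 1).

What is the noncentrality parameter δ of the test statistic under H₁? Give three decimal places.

δ = d·√(n/2) = 0.53 × √(132/2) = 4.3057

δ ≈ 4.306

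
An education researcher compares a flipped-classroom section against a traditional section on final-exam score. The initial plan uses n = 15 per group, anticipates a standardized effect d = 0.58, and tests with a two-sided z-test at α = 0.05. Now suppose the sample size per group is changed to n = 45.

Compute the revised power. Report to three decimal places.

Power ≈ 0.786

With n = 45 per group: δ = d·√(n/2) = 0.58 × √(45/2) = 2.7512. Critical value z_{0.025} = 1.960.
Revised power = Φ(δ − 1.960) + Φ(−δ − 1.960) = Φ(0.791) + Φ(-4.711) = 0.7856 + 0.0000 = 0.7856.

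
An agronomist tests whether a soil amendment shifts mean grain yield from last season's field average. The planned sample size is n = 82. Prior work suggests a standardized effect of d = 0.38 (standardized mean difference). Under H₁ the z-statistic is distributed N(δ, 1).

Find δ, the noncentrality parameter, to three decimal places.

δ ≈ 3.441

δ = d·√n = 0.38 × √82 = 3.4410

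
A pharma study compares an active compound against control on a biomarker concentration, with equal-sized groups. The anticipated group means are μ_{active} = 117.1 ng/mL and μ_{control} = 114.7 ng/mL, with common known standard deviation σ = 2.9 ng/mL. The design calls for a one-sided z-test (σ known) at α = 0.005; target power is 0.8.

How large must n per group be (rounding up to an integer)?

Standardized effect: d = |μ_{active} − μ_{control}| / σ = |117.1 − 114.7| / 2.9 = 0.8276
For power 0.8 need Φ(δ − z_{0.005}) = 0.8, so δ = z_{0.005} + z_{0.20} = 2.576 + 0.842 = 3.417.
δ = d·√(n/2) ⇒ n = 2(δ/d)² = 2 × (3.417 / 0.8276)² = 34.10.
Rounding up, n = 35 per group.

n = 35 per group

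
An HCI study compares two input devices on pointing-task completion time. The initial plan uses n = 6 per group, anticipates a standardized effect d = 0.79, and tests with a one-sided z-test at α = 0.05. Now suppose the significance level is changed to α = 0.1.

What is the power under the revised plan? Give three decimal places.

Power ≈ 0.535

δ = d·√(n/2) = 0.79 × √(6/2) = 1.3683 (unchanged). New critical value: z_{0.1} = 1.282.
Revised power = Φ(δ − 1.282) = Φ(0.087) = 0.5346.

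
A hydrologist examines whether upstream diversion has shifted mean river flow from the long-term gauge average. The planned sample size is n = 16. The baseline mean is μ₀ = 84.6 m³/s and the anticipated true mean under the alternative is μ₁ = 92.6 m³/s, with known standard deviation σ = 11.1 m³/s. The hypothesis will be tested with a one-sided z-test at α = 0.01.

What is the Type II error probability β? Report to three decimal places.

β ≈ 0.289

Standardized effect: d = |μ₁ − μ₀| / σ = |92.6 − 84.6| / 11.1 = 0.7207
Noncentrality parameter: δ = d·√n = 0.7207 × √16 = 2.8829
Critical value for a one-sided test at α = 0.01: z_α = 2.326.
Power = Φ(δ − 2.326) = Φ(0.557) = 0.7111.
Type II error: β = 1 − power = 1 − 0.7111 = 0.2889.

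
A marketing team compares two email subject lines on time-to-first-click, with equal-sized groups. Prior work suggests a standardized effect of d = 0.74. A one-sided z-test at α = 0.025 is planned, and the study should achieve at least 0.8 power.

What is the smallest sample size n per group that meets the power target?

Set Φ(δ − 1.960) = 0.8; then δ − 1.960 = Φ⁻¹(0.8) = 0.842, giving δ = 2.802.
δ = d·√(n/2) ⇒ n = 2(δ/d)² = 2 × (2.802 / 0.74)² = 28.67.
Rounding up, n = 29 per group.

n = 29 per group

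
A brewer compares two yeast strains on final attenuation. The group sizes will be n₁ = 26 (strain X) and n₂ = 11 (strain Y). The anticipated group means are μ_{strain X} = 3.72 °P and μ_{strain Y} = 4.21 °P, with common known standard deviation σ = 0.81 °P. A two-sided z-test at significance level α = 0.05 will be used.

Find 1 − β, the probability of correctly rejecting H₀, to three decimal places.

Power ≈ 0.391

Standardized effect: d = |μ_{strain X} − μ_{strain Y}| / σ = |3.72 − 4.21| / 0.81 = 0.6049
Noncentrality parameter: δ = d / √(1/n₁ + 1/n₂) = 0.6049 / √(1/26 + 1/11) = 1.6819
Two-sided α = 0.05 → critical value z_{0.025} = 1.960.
Power = Φ(δ − 1.960) + Φ(−δ − 1.960) = Φ(-0.278) + Φ(-3.642) = 0.3905 + 0.0001 = 0.3906.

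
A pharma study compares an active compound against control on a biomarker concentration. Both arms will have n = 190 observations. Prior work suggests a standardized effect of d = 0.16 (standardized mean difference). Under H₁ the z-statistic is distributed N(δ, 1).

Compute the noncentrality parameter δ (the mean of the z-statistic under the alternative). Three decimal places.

The noncentrality parameter scales effect size by the design's sample-size factor: δ = d·√(n/2) = 0.16 × √(190/2) = 1.5595

δ ≈ 1.559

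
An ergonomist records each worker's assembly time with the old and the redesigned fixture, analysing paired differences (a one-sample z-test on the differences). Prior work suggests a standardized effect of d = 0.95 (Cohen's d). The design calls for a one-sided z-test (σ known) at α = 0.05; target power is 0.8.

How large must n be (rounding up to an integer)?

Set Φ(δ − 1.645) = 0.8; then δ − 1.645 = Φ⁻¹(0.8) = 0.842, giving δ = 2.486.
δ = d·√n ⇒ n = (δ/d)² = (2.486 / 0.95)² = 6.85.
Round up to the next whole unit.

n = 7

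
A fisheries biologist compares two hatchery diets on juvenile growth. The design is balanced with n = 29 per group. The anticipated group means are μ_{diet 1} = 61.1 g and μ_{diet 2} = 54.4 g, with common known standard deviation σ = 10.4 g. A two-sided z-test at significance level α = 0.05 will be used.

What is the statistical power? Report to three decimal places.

Power ≈ 0.689

Standardized effect: d = |μ_{diet 1} − μ_{diet 2}| / σ = |61.1 − 54.4| / 10.4 = 0.6442
Noncentrality parameter: δ = d·√(n/2) = 0.6442 × √(29/2) = 2.4532
Critical value for a two-sided test at α = 0.05: z_{α/2} = 1.960.
Power = Φ(δ − 1.960) + Φ(−δ − 1.960) = Φ(0.493) + Φ(-4.413) = 0.6891 + 0.0000 = 0.6891.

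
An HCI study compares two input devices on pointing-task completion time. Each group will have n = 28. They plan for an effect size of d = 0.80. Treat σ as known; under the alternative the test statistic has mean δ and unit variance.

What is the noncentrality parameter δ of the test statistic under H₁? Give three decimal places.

δ = d·√(n/2) = 0.80 × √(28/2) = 2.9933

δ ≈ 2.993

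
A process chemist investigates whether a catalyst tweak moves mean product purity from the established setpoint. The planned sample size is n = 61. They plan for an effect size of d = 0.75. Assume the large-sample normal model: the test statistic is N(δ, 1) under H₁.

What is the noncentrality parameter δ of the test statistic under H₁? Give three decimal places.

δ ≈ 5.858

The noncentrality parameter scales effect size by the design's sample-size factor: δ = d·√n = 0.75 × √61 = 5.8577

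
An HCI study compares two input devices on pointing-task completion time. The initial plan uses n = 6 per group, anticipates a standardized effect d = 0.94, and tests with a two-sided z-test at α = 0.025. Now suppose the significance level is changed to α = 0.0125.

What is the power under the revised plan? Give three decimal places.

Power ≈ 0.192

δ = d·√(n/2) = 0.94 × √(6/2) = 1.6281 (unchanged). New critical value: z_{0.0063} = 2.498.
Revised power = Φ(δ − 2.498) + Φ(−δ − 2.498) = Φ(-0.870) + Φ(-4.126) = 0.1923 + 0.0000 = 0.1923.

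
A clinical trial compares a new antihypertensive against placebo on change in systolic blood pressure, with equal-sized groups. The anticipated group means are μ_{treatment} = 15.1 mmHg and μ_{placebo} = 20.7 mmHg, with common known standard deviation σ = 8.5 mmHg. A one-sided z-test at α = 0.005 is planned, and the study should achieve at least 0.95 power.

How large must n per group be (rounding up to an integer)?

n = 83 per group

Standardized effect: d = |μ_{treatment} − μ_{placebo}| / σ = |15.1 − 20.7| / 8.5 = 0.6588
Set Φ(δ − 2.576) = 0.95; then δ − 2.576 = Φ⁻¹(0.95) = 1.645, giving δ = 4.221.
δ = d·√(n/2) ⇒ n = 2(δ/d)² = 2 × (4.221 / 0.6588)² = 82.08.
Round up to the next whole unit.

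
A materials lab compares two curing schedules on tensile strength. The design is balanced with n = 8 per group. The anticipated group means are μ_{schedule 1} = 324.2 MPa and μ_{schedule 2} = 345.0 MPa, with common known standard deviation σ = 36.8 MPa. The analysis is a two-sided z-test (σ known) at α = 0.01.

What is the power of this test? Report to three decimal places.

Power ≈ 0.074

Standardized effect: d = |μ_{schedule 1} − μ_{schedule 2}| / σ = |324.2 − 345.0| / 36.8 = 0.5652
Noncentrality parameter: δ = d·√(n/2) = 0.5652 × √(8/2) = 1.1304
Critical value for a two-sided test at α = 0.01: z_{α/2} = 2.576.
Power = Φ(δ − 2.576) + Φ(−δ − 2.576) = Φ(-1.445) + Φ(-3.706) = 0.0742 + 0.0001 = 0.0743.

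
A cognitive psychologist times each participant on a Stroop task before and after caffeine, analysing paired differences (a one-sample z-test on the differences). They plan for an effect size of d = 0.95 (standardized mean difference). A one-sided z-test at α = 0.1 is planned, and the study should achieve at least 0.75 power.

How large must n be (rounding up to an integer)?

n = 5

Set Φ(δ − 1.282) = 0.75; then δ − 1.282 = Φ⁻¹(0.75) = 0.674, giving δ = 1.956.
δ = d·√n ⇒ n = (δ/d)² = (1.956 / 0.95)² = 4.24.
Rounding up, n = 5.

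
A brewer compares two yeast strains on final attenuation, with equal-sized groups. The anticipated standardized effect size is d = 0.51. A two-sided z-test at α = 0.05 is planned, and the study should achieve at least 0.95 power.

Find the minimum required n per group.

n = 100 per group

Set Φ(δ − 1.960) = 0.95; then δ − 1.960 = Φ⁻¹(0.95) = 1.645, giving δ = 3.605.
(Ignoring the negligible lower-tail rejection probability gives the usual closed-form inversion.)
δ = d·√(n/2) ⇒ n = 2(δ/d)² = 2 × (3.605 / 0.51)² = 99.92.
Rounding up, n = 100 per group.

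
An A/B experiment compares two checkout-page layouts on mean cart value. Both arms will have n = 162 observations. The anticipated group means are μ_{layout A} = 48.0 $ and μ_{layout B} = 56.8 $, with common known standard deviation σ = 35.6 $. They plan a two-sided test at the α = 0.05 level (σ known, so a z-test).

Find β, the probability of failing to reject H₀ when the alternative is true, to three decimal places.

β ≈ 0.396

Standardized effect: d = |μ_{layout A} − μ_{layout B}| / σ = |48.0 − 56.8| / 35.6 = 0.2472
Noncentrality parameter: δ = d·√(n/2) = 0.2472 × √(162/2) = 2.2247
Critical value for a two-sided test at α = 0.05: z_{α/2} = 1.960.
Power = Φ(δ − 1.960) + Φ(−δ − 1.960) = Φ(0.265) + Φ(-4.185) = 0.6044 + 0.0000 = 0.6044.
Type II error: β = 1 − power = 1 − 0.6044 = 0.3956.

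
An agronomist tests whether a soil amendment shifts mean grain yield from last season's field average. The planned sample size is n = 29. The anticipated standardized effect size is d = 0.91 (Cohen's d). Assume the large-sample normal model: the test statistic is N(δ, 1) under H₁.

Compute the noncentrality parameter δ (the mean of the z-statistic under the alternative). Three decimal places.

δ ≈ 4.900

The noncentrality parameter scales effect size by the design's sample-size factor: δ = d·√n = 0.91 × √29 = 4.9005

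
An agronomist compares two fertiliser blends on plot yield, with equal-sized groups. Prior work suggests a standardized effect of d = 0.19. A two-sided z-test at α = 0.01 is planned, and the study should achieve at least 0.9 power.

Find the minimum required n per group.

n = 825 per group

Set Φ(δ − 2.576) = 0.9; then δ − 2.576 = Φ⁻¹(0.9) = 1.282, giving δ = 3.857.
(Ignoring the negligible lower-tail rejection probability gives the usual closed-form inversion.)
δ = d·√(n/2) ⇒ n = 2(δ/d)² = 2 × (3.857 / 0.19)² = 824.34.
Rounding up, n = 825 per group.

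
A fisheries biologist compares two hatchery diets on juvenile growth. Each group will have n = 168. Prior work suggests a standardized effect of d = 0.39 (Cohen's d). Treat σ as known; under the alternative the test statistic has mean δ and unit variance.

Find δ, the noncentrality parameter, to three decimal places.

The noncentrality parameter scales effect size by the design's sample-size factor: δ = d·√(n/2) = 0.39 × √(168/2) = 3.5744

δ ≈ 3.574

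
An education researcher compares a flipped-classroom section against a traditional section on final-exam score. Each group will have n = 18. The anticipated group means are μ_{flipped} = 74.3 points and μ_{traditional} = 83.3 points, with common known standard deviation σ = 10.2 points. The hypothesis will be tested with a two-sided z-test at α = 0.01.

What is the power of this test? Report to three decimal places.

Power ≈ 0.528

Standardized effect: d = |μ_{flipped} − μ_{traditional}| / σ = |74.3 − 83.3| / 10.2 = 0.8824
Noncentrality parameter: δ = d·√(n/2) = 0.8824 × √(18/2) = 2.6471
Two-sided α = 0.01 → critical value z_{0.005} = 2.576.
Power = Φ(δ − 2.576) + Φ(−δ − 2.576) = Φ(0.071) + Φ(-5.223) = 0.5284 + 0.0000 = 0.5284.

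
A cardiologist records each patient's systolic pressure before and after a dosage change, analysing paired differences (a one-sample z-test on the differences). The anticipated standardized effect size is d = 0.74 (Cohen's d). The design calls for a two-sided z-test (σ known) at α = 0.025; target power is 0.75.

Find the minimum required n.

n = 16

Set Φ(δ − 2.241) = 0.75; then δ − 2.241 = Φ⁻¹(0.75) = 0.674, giving δ = 2.916.
(For δ > 0 the lower-tail rejection region contributes negligibly to power, so the one-term inversion is standard.)
δ = d·√n ⇒ n = (δ/d)² = (2.916 / 0.74)² = 15.53.
Round up to the next whole unit.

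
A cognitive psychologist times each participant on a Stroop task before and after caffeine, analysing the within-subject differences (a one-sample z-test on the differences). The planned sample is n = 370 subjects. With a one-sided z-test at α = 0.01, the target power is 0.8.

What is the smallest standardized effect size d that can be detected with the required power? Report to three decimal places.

d ≈ 0.165

Required noncentrality: δ = z_{0.01} + z_{0.20} = 2.326 + 0.842 = 3.168.
δ = d·√n ⇒ d = δ/√n = 3.168/√370 = 0.1647.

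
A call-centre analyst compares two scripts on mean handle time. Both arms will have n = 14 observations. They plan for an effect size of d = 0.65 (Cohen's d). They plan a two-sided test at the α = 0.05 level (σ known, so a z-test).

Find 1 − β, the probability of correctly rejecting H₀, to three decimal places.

Noncentrality parameter: δ = d·√(n/2) = 0.65 × √(14/2) = 1.7197
Critical value for a two-sided test at α = 0.05: z_{α/2} = 1.960.
Power = Φ(δ − 1.960) + Φ(−δ − 1.960) = Φ(-0.240) + Φ(-3.680) = 0.4051 + 0.0001 = 0.4052.

Power ≈ 0.405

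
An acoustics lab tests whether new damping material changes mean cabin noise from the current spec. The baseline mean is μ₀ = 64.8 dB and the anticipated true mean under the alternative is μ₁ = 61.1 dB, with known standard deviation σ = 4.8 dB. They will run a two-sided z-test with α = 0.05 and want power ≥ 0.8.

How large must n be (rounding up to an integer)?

n = 14

Standardized effect: d = |μ₁ − μ₀| / σ = |61.1 − 64.8| / 4.8 = 0.7708
For power 0.8 need Φ(δ − z_{0.025}) = 0.8, so δ = z_{0.025} + z_{0.20} = 1.960 + 0.842 = 2.802.
(Ignoring the negligible lower-tail rejection probability gives the usual closed-form inversion.)
δ = d·√n ⇒ n = (δ/d)² = (2.802 / 0.7708)² = 13.21.
Rounding up, n = 14.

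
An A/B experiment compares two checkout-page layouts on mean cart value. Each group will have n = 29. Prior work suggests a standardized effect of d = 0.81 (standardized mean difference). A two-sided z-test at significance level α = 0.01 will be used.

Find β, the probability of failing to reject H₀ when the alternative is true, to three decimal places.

Noncentrality parameter: δ = d·√(n/2) = 0.81 × √(29/2) = 3.0844
Two-sided α = 0.01 → critical value z_{0.005} = 2.576.
Power = Φ(δ − 2.576) + Φ(−δ − 2.576) = Φ(0.509) + Φ(-5.660) = 0.6945 + 0.0000 = 0.6945.
Type II error: β = 1 − power = 1 − 0.6945 = 0.3055.

β ≈ 0.306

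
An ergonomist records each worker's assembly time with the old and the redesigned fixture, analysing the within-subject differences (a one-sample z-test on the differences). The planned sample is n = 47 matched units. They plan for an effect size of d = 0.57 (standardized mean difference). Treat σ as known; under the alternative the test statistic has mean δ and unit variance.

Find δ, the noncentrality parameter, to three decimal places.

δ ≈ 3.908

The noncentrality parameter scales effect size by the design's sample-size factor: δ = d·√n = 0.57 × √47 = 3.9077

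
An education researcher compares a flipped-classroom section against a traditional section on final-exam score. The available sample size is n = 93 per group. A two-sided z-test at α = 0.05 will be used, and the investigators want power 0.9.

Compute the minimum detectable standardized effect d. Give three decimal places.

Need Φ(δ − 1.960) = 0.9, so δ = 1.960 + 1.282 = 3.242.
(Lower-tail contribution to power is negligible for δ > 0.)
δ = d·√(n/2) ⇒ d = δ/√(n/2) = 3.242/√(93/2) = 0.4754.

d ≈ 0.475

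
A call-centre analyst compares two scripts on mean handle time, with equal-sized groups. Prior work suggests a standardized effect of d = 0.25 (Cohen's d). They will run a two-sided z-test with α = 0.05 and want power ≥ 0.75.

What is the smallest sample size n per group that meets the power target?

Set Φ(δ − 1.960) = 0.75; then δ − 1.960 = Φ⁻¹(0.75) = 0.674, giving δ = 2.634.
(The Φ(−δ − z_{α/2}) term is vanishingly small for δ > 0 and is dropped in the standard sample-size formula.)
δ = d·√(n/2) ⇒ n = 2(δ/d)² = 2 × (2.634 / 0.25)² = 222.09.
Round up to the next whole unit.

n = 223 per group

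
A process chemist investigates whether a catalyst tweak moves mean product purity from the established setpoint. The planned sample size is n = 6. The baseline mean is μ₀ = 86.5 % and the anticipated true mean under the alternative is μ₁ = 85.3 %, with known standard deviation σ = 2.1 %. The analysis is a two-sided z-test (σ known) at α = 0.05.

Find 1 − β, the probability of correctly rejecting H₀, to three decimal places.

Standardized effect: d = |μ₁ − μ₀| / σ = |85.3 − 86.5| / 2.1 = 0.5714
Noncentrality parameter: δ = d·√n = 0.5714 × √6 = 1.3997
Two-sided α = 0.05 → critical value z_{0.025} = 1.960.
Power = Φ(δ − 1.960) + Φ(−δ − 1.960) = Φ(-0.560) + Φ(-3.360) = 0.2877 + 0.0004 = 0.2880.

Power ≈ 0.288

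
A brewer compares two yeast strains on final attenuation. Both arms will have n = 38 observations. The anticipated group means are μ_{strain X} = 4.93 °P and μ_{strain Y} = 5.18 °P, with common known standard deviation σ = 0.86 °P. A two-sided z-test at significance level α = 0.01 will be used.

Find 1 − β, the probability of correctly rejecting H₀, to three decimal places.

Power ≈ 0.095

Standardized effect: d = |μ_{strain X} − μ_{strain Y}| / σ = |4.93 − 5.18| / 0.86 = 0.2907
Noncentrality parameter: δ = d·√(n/2) = 0.2907 × √(38/2) = 1.2671
Critical value for a two-sided test at α = 0.01: z_{α/2} = 2.576.
Power = Φ(δ − 2.576) + Φ(−δ − 2.576) = Φ(-1.309) + Φ(-3.843) = 0.0953 + 0.0001 = 0.0954.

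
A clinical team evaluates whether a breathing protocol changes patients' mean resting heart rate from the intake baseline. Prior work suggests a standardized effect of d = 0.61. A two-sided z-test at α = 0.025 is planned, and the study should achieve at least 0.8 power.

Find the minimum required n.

For power 0.8 need Φ(δ − z_{0.0125}) = 0.8, so δ = z_{0.0125} + z_{0.20} = 2.241 + 0.842 = 3.083.
(Ignoring the negligible lower-tail rejection probability gives the usual closed-form inversion.)
δ = d·√n ⇒ n = (δ/d)² = (3.083 / 0.61)² = 25.54.
Round up to the next whole unit.

n = 26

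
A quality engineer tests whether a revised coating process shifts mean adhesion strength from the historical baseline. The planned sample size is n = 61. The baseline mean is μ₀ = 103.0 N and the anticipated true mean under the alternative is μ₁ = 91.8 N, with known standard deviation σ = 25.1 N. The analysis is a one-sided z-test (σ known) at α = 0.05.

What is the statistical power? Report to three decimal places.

Power ≈ 0.967

Standardized effect: d = |μ₁ − μ₀| / σ = |91.8 − 103.0| / 25.1 = 0.4462
Noncentrality parameter: δ = d·√n = 0.4462 × √61 = 3.4851
One-sided α = 0.05 → critical value z_{0.05} = 1.645.
Power = P(Z > 1.645 − δ) = Φ(1.840) = 0.9671.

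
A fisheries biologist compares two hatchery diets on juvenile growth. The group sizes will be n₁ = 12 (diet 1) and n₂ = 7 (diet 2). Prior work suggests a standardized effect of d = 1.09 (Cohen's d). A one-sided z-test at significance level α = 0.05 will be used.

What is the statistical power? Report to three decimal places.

Noncentrality parameter: λ = d / √(1/n₁ + 1/n₂) = 1.09 / √(1/12 + 1/7) = 2.2919
One-sided α = 0.05 → critical value z_{0.05} = 1.645.
Power = Φ(λ − 1.645) = Φ(0.647) = 0.7412.

Power ≈ 0.741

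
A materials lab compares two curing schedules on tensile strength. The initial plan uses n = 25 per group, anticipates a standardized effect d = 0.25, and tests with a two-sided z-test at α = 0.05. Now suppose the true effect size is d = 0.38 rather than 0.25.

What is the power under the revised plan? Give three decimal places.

With d = 0.38: δ = d·√(n/2) = 0.38 × √(25/2) = 1.3435. Critical value z_{0.025} = 1.960.
Revised power = Φ(δ − 1.960) + Φ(−δ − 1.960) = Φ(-0.616) + Φ(-3.303) = 0.2688 + 0.0005 = 0.2693.

Power ≈ 0.269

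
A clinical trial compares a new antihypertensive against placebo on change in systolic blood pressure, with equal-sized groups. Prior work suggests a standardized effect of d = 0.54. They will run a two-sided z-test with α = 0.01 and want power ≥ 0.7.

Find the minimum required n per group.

n = 66 per group

Set Φ(δ − 2.576) = 0.7; then δ − 2.576 = Φ⁻¹(0.7) = 0.524, giving δ = 3.100.
(Ignoring the negligible lower-tail rejection probability gives the usual closed-form inversion.)
δ = d·√(n/2) ⇒ n = 2(δ/d)² = 2 × (3.100 / 0.54)² = 65.92.
Round up to the next whole unit.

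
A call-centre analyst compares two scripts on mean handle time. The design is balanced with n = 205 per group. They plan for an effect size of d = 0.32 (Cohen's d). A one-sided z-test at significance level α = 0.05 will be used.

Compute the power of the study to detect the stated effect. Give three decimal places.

Power ≈ 0.945

Noncentrality parameter: δ = d·√(n/2) = 0.32 × √(205/2) = 3.2398
Critical value for a one-sided test at α = 0.05: z_α = 1.645.
Power = Φ(δ − 1.645) = Φ(1.595) = 0.9446.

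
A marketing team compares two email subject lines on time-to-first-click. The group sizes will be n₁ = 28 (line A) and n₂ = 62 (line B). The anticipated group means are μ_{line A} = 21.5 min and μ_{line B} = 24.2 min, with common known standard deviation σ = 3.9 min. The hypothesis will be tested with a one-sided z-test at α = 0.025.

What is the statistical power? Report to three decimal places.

Standardized effect: d = |μ_{line A} − μ_{line B}| / σ = |21.5 − 24.2| / 3.9 = 0.6923
Noncentrality parameter: δ = d / √(1/n₁ + 1/n₂) = 0.6923 / √(1/28 + 1/62) = 3.0406
Critical value for a one-sided test at α = 0.025: z_α = 1.960.
Power = P(Z > 1.960 − δ) = Φ(1.081) = 0.8601.

Power ≈ 0.860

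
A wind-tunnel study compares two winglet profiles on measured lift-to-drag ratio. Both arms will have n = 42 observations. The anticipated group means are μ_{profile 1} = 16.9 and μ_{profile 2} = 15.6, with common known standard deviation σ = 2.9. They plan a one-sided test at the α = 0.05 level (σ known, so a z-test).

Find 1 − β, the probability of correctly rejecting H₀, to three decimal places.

Power ≈ 0.659

Standardized effect: d = |μ_{profile 1} − μ_{profile 2}| / σ = |16.9 − 15.6| / 2.9 = 0.4483
Noncentrality parameter: δ = d·√(n/2) = 0.4483 × √(42/2) = 2.0543
Critical value for a one-sided test at α = 0.05: z_α = 1.645.
Power = P(Z > 1.645 − δ) = Φ(0.409) = 0.6589.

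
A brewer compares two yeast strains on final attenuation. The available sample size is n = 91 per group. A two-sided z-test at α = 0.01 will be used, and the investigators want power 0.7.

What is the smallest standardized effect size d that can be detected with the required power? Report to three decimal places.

Required noncentrality: δ = z_{0.005} + z_{0.30} = 2.576 + 0.524 = 3.100.
(Lower-tail contribution to power is negligible for δ > 0.)
δ = d·√(n/2) ⇒ d = δ/√(n/2) = 3.100/√(91/2) = 0.4596.

d ≈ 0.460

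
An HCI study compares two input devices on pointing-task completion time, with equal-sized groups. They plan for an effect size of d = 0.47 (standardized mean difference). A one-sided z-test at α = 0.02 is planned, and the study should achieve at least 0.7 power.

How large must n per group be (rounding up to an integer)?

For power 0.7 need Φ(δ − z_{0.02}) = 0.7, so δ = z_{0.02} + z_{0.30} = 2.054 + 0.524 = 2.578.
δ = d·√(n/2) ⇒ n = 2(δ/d)² = 2 × (2.578 / 0.47)² = 60.18.
Rounding up, n = 61 per group.

n = 61 per group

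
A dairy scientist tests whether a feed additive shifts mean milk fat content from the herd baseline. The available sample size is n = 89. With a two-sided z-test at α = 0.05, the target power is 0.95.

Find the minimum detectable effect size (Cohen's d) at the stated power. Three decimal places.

d ≈ 0.382

Required noncentrality: δ = z_{0.025} + z_{0.05} = 1.960 + 1.645 = 3.605.
(Lower-tail contribution to power is negligible for δ > 0.)
δ = d·√n ⇒ d = δ/√n = 3.605/√89 = 0.3821.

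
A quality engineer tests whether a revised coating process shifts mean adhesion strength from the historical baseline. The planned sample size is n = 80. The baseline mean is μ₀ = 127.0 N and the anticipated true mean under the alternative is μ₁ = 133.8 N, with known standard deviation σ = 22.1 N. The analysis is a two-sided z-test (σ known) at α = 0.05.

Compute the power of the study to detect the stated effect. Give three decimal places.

Standardized effect: d = |μ₁ − μ₀| / σ = |133.8 − 127.0| / 22.1 = 0.3077
Noncentrality parameter: δ = d·√n = 0.3077 × √80 = 2.7521
Two-sided α = 0.05 → critical value z_{0.025} = 1.960.
Power = Φ(δ − 1.960) + Φ(−δ − 1.960) = Φ(0.792) + Φ(-4.712) = 0.7859 + 0.0000 = 0.7859.

Power ≈ 0.786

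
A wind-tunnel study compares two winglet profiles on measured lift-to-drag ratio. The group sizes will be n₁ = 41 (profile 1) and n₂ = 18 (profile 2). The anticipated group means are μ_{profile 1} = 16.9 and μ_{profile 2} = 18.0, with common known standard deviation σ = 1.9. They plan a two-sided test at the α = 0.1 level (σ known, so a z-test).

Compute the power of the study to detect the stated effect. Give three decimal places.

Power ≈ 0.657

Standardized effect: d = |μ_{profile 1} − μ_{profile 2}| / σ = |16.9 − 18.0| / 1.9 = 0.5789
Noncentrality parameter: δ = d / √(1/n₁ + 1/n₂) = 0.5789 / √(1/41 + 1/18) = 2.0476
Critical value for a two-sided test at α = 0.1: z_{α/2} = 1.645.
Power = Φ(δ − 1.645) + Φ(−δ − 1.645) = Φ(0.403) + Φ(-3.692) = 0.6564 + 0.0001 = 0.6565.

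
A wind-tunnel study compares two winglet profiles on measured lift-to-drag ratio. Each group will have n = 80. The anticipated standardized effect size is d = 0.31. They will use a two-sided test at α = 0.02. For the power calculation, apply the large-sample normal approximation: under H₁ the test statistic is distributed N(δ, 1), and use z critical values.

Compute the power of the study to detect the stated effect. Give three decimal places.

Power ≈ 0.357

Noncentrality parameter: λ = d·√(n/2) = 0.31 × √(80/2) = 1.9606
Two-sided α = 0.02 → critical value z_{0.01} = 2.326.
Power = Φ(λ − 2.326) + Φ(−λ − 2.326) = Φ(-0.366) + Φ(-4.287) = 0.3573 + 0.0000 = 0.3573.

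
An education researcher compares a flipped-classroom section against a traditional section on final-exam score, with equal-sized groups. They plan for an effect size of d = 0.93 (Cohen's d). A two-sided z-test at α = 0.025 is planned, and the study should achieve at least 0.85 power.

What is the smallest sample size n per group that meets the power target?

n = 25 per group

For power 0.85 need Φ(δ − z_{0.0125}) = 0.85, so δ = z_{0.0125} + z_{0.15} = 2.241 + 1.036 = 3.278.
(The Φ(−δ − z_{α/2}) term is vanishingly small for δ > 0 and is dropped in the standard sample-size formula.)
δ = d·√(n/2) ⇒ n = 2(δ/d)² = 2 × (3.278 / 0.93)² = 24.84.
Rounding up, n = 25 per group.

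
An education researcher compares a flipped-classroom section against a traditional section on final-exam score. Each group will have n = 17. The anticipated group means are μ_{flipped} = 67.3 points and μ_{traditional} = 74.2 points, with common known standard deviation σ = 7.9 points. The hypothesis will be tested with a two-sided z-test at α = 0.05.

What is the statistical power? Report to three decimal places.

Standardized effect: d = |μ_{flipped} − μ_{traditional}| / σ = |67.3 − 74.2| / 7.9 = 0.8734
Noncentrality parameter: δ = d·√(n/2) = 0.8734 × √(17/2) = 2.5464
Critical value for a two-sided test at α = 0.05: z_{α/2} = 1.960.
Power = Φ(δ − 1.960) + Φ(−δ − 1.960) = Φ(0.586) + Φ(-4.506) = 0.7212 + 0.0000 = 0.7212.

Power ≈ 0.721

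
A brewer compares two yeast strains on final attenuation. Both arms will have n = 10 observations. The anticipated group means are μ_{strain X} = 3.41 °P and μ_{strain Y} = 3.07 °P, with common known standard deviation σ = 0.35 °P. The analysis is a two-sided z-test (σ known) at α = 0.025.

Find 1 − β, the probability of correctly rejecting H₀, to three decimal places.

Standardized effect: d = |μ_{strain X} − μ_{strain Y}| / σ = |3.41 − 3.07| / 0.35 = 0.9714
Noncentrality parameter: δ = d·√(n/2) = 0.9714 × √(10/2) = 2.1722
Critical value for a two-sided test at α = 0.025: z_{α/2} = 2.241.
Power = Φ(δ − 2.241) + Φ(−δ − 2.241) = Φ(-0.069) + Φ(-4.414) = 0.4724 + 0.0000 = 0.4724.

Power ≈ 0.472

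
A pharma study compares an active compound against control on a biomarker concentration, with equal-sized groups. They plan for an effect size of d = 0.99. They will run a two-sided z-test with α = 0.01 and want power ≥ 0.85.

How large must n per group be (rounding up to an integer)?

n = 27 per group

Set Φ(δ − 2.576) = 0.85; then δ − 2.576 = Φ⁻¹(0.85) = 1.036, giving δ = 3.612.
(Ignoring the negligible lower-tail rejection probability gives the usual closed-form inversion.)
δ = d·√(n/2) ⇒ n = 2(δ/d)² = 2 × (3.612 / 0.99)² = 26.63.
Rounding up, n = 27 per group.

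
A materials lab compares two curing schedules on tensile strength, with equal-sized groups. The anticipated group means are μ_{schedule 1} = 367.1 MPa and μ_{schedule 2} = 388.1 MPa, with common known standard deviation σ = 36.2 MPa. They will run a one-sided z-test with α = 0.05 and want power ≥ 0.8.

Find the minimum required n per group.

n = 37 per group

Standardized effect: d = |μ_{schedule 1} − μ_{schedule 2}| / σ = |367.1 − 388.1| / 36.2 = 0.5801
For power 0.8 need Φ(δ − z_{0.05}) = 0.8, so δ = z_{0.05} + z_{0.20} = 1.645 + 0.842 = 2.486.
δ = d·√(n/2) ⇒ n = 2(δ/d)² = 2 × (2.486 / 0.5801)² = 36.74.
Rounding up, n = 37 per group.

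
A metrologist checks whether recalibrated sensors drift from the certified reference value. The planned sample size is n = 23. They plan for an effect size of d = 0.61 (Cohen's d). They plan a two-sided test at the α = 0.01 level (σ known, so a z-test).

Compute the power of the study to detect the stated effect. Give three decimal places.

Power ≈ 0.637

Noncentrality parameter: δ = d·√n = 0.61 × √23 = 2.9255
Critical value for a two-sided test at α = 0.01: z_{α/2} = 2.576.
Power = Φ(δ − 2.576) + Φ(−δ − 2.576) = Φ(0.350) + Φ(-5.501) = 0.6367 + 0.0000 = 0.6367.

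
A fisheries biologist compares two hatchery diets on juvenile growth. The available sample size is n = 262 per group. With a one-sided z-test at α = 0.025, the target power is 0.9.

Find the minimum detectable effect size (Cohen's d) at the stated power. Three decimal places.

d ≈ 0.283

Required noncentrality: δ = z_{0.025} + z_{0.10} = 1.960 + 1.282 = 3.242.
δ = d·√(n/2) ⇒ d = δ/√(n/2) = 3.242/√(262/2) = 0.2832.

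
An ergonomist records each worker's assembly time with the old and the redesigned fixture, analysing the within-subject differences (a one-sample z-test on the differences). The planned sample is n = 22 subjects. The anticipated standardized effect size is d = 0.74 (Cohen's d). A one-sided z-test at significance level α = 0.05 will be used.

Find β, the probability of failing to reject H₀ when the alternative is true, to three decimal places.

β ≈ 0.034

Noncentrality parameter: δ = d·√n = 0.74 × √22 = 3.4709
Critical value for a one-sided test at α = 0.05: z_α = 1.645.
Power = P(Z > 1.645 − δ) = Φ(1.826) = 0.9661.
Type II error: β = 1 − power = 1 − 0.9661 = 0.0339.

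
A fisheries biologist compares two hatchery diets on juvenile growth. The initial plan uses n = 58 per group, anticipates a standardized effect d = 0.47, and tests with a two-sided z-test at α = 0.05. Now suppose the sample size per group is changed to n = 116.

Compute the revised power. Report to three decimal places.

With n = 116 per group: δ = d·√(n/2) = 0.47 × √(116/2) = 3.5794. Critical value z_{0.025} = 1.960.
Revised power = Φ(δ − 1.960) + Φ(−δ − 1.960) = Φ(1.619) + Φ(-5.539) = 0.9473 + 0.0000 = 0.9473.

Power ≈ 0.947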